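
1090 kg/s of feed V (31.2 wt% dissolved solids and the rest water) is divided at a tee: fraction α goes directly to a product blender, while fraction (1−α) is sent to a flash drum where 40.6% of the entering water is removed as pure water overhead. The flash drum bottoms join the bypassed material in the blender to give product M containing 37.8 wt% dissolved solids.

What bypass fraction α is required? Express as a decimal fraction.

All 1090×0.312 = 340.08 kg/s of dissolved solids reaches M, so M = 340.08/0.378 = 899.68 kg/s and vapour = 190.32 kg/s.
The evaporator receives (1−α)·1090 of feed at 0.688 water and removes 0.406 of that water:
0.406×0.688×(1−α)×1090 = 190.32
(1−α) = 190.32/304.47 = 0.6251;  α = 0.3749.

0.375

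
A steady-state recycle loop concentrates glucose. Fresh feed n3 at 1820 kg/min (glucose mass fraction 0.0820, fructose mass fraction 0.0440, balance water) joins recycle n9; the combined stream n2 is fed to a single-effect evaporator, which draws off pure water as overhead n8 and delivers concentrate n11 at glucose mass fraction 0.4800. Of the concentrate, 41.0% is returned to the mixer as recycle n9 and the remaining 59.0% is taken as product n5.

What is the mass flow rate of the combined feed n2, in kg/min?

2036 kg/min

Overall glucose balance (none leaves overhead): glucose in fresh feed = glucose in product, i.e. 1820×0.082 = (1−0.410)·n11·0.480.
n11 = 149.24/(0.480×0.590) = 526.98 kg/min.
Recycle n9 = 0.410×526.98 = 216.06 kg/min.
Combined feed n2 = 1820 + 216.06 = 2036.1 kg/min.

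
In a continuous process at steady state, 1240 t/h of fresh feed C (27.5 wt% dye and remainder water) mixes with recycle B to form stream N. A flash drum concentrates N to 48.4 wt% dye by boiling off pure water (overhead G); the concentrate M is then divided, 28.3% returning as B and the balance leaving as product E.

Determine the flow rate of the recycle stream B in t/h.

Overall dye balance (none leaves overhead): dye in fresh feed = dye in product, i.e. 1240×0.275 = (1−0.283)·M·0.484.
M = 341/(0.484×0.717) = 982.63 t/h.
Recycle B = 0.283×982.63 = 278.08 t/h.

278.1 t/h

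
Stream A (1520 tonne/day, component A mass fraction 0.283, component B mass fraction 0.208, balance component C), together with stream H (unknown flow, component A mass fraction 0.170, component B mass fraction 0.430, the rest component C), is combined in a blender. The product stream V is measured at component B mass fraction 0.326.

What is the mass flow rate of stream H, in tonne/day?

Let H be the unknown flow. Total out = 1520 + H.
component B balance: 316.16 + 0.430·H = 0.326·(1520 + H)
(0.430 − 0.326)·H = 0.326×1520 − 316.16 = 179.36
H = 179.36 / 0.104 = 1724.6 tonne/day

1725 tonne/day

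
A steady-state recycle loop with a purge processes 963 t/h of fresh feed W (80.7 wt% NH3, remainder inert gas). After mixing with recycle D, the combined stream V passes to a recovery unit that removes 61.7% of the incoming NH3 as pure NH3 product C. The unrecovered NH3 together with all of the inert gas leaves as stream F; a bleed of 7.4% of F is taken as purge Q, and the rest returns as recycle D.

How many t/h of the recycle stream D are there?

2753 t/h

inert gas enters only via W and leaves only via the purge: 963×0.193 = 0.074×(inert gas in F), and the recovery unit passes all inert gas, so inert gas in V = inert gas in F = 2511.6 t/h.
NH3 in V: m_A = 963×0.807 + (1−0.074)·(1−0.617)·m_A, so m_A = 777.14/0.6453 = 1204.2 t/h.
F = (1−0.617)×1204.2 + 2511.6 = 2972.8 t/h.
Recycle D = (1−0.074)×2972.8 = 2752.8 t/h.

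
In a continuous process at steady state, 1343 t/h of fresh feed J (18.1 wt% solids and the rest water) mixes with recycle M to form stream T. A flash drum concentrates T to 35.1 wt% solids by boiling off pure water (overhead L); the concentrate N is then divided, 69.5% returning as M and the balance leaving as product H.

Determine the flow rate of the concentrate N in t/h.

2271 t/h

Overall solids balance (none leaves overhead): solids in fresh feed = solids in product, i.e. 1343×0.181 = (1−0.695)·N·0.351.
N = 243.08/(0.351×0.305) = 2270.6 t/h.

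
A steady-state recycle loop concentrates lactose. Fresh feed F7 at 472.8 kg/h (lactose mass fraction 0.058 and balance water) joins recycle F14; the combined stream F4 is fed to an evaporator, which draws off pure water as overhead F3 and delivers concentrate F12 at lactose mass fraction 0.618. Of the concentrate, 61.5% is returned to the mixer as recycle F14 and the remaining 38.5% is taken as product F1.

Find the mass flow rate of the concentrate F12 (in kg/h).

Overall lactose balance (none leaves overhead): lactose in fresh feed = lactose in product, i.e. 472.8×0.058 = (1−0.615)·F12·0.618.
F12 = 27.422/(0.618×0.385) = 115.25 kg/h.

115.3 kg/h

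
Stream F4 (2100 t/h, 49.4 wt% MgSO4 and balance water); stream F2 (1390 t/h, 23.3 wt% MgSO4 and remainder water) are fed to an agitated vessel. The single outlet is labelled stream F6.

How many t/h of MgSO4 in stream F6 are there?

MgSO4 out = MgSO4 in = 2100×0.494 + 1390×0.233 = 1361.3 t/h.

1361 t/h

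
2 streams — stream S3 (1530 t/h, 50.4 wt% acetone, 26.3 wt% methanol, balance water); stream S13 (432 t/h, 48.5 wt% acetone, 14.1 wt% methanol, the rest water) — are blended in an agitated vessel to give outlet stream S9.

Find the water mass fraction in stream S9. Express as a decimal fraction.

Total flow out = 1530 + 432 = 1962 t/h.
water in = 1530×0.233 + 432×0.374 = 518.06 t/h.
water mass fraction in S9 = 518.06/1962 = 0.264.

0.264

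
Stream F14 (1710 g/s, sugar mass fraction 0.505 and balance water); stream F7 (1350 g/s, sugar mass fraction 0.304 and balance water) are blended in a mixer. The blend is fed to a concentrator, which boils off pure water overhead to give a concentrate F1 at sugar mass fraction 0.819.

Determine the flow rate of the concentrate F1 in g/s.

sugar entering = 1710×0.505 + 1350×0.304 = 1273.9 g/s.
All sugar reports to F1, so F1 = 1273.9/0.819 = 1555.5 g/s.

1555 g/s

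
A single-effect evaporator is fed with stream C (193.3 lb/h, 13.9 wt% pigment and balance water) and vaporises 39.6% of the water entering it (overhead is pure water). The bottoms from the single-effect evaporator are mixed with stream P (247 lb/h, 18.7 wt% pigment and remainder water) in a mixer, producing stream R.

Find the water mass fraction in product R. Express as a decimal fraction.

0.805

Vapour removed = 0.396×0.861×193.3 = 65.907 lb/h; concentrate = 127.39 lb/h.
water reaching the mixer = 100.52 (from concentrate) + 247×0.813 = 301.34 lb/h.
Product flow = 127.39 + 247 = 374.39 lb/h; water fraction = 0.805.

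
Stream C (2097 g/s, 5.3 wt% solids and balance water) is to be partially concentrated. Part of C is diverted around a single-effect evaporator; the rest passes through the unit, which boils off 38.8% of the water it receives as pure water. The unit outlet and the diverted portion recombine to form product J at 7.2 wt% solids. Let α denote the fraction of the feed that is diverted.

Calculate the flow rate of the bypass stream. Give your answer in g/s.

All 2097×0.053 = 111.14 g/s of solids reaches J, so J = 111.14/0.072 = 1543.6 g/s and vapour = 553.38 g/s.
The evaporator receives (1−α)·2097 of feed at 0.947 water and removes 0.388 of that water:
0.388×0.947×(1−α)×2097 = 553.38
(1−α) = 553.38/770.51 = 0.7182;  α = 0.2818.
Bypass flow = 0.2818×2097 = 590.96 g/s.

591 g/s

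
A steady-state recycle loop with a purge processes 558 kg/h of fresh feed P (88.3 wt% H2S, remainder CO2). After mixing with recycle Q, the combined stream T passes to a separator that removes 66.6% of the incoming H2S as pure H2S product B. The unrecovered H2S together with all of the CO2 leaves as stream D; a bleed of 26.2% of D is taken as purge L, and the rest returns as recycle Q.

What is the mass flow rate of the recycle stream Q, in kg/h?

345.1 kg/h

CO2 enters only via P and leaves only via the purge: 558×0.117 = 0.262×(CO2 in D), and the separator passes all CO2, so CO2 in T = CO2 in D = 249.18 kg/h.
H2S in T: m_A = 558×0.883 + (1−0.262)·(1−0.666)·m_A, so m_A = 492.71/0.7535 = 653.89 kg/h.
D = (1−0.666)×653.89 + 249.18 = 467.58 kg/h.
Recycle Q = (1−0.262)×467.58 = 345.08 kg/h.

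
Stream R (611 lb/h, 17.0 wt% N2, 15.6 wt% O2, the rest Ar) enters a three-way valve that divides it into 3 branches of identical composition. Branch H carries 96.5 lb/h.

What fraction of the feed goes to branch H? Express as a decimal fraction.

0.158

Fraction to H = 96.5/611 = 0.1579.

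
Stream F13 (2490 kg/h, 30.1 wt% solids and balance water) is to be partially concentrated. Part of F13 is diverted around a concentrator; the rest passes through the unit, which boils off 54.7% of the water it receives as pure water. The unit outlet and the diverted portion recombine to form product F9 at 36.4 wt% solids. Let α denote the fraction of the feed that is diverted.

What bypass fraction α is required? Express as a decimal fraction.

All 2490×0.301 = 749.49 kg/h of solids reaches F9, so F9 = 749.49/0.364 = 2059 kg/h and vapour = 430.96 kg/h.
The evaporator receives (1−α)·2490 of feed at 0.699 water and removes 0.547 of that water:
0.547×0.699×(1−α)×2490 = 430.96
(1−α) = 430.96/952.06 = 0.4527;  α = 0.5473.

0.547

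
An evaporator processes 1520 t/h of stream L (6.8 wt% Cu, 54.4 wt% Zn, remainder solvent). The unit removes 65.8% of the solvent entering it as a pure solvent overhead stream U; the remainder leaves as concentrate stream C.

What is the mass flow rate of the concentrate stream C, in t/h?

1132 t/h

solvent entering = 1520×0.388 = 589.76 t/h; overhead removed = 0.658×589.76 = 388.06 t/h.
Concentrate = 1520 − 388.06 = 1131.9 t/h.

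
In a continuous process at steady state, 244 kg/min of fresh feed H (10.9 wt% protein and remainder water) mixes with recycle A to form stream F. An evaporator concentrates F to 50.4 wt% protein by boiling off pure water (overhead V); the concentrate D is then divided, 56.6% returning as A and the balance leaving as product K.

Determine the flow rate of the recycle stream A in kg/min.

68.82 kg/min

Overall protein balance (none leaves overhead): protein in fresh feed = protein in product, i.e. 244×0.109 = (1−0.566)·D·0.504.
D = 26.596/(0.504×0.434) = 121.59 kg/min.
Recycle A = 0.566×121.59 = 68.82 kg/min.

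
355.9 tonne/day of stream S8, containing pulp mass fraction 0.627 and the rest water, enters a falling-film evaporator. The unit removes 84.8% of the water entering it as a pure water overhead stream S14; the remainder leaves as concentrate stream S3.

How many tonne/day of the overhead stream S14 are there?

water entering = 355.9×0.373 = 132.75 tonne/day; overhead removed = 0.848×132.75 = 112.57 tonne/day.

112.6 tonne/day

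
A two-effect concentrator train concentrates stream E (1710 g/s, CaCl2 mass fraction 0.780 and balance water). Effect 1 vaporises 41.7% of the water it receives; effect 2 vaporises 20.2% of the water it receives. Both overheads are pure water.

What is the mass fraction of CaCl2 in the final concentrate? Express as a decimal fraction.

water in feed = 1710×0.220 = 376.2 g/s.
After stage 1: water left = (1−0.417)×376.2 = 219.32; stream total = 1553.1 g/s.
After stage 2: water left = (1−0.202)×219.32 = 175.02; final concentrate = 1508.8 g/s.
CaCl2 fraction = 1333.8/1508.8 = 0.884.

0.884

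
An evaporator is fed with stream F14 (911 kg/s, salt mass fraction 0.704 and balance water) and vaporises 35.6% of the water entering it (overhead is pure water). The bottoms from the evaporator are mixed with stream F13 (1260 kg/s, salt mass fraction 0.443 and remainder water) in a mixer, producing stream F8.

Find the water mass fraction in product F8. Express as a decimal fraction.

0.422

Vapour removed = 0.356×0.296×911 = 95.998 kg/s; concentrate = 815 kg/s.
water reaching the mixer = 173.66 (from concentrate) + 1260×0.557 = 875.48 kg/s.
Product flow = 815 + 1260 = 2075 kg/s; water fraction = 0.422.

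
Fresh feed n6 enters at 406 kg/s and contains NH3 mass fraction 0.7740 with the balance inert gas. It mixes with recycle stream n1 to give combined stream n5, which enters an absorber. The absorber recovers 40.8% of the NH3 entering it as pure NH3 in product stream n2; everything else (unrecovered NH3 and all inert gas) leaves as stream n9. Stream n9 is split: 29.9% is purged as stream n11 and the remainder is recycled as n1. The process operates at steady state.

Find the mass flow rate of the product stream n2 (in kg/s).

219.2 kg/s

NH3 in n5: m_A = 406×0.774 + (1−0.299)·(1−0.408)·m_A, so m_A = 314.24/0.5850 = 537.16 kg/s.
Product n2 = 0.408×537.16 = 219.16 kg/s.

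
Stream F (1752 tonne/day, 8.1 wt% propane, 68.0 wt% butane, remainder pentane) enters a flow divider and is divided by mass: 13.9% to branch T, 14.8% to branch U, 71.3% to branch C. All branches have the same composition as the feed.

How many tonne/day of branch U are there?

Branch U flow = 0.148×1752 = 259.3 tonne/day.

259.3 tonne/day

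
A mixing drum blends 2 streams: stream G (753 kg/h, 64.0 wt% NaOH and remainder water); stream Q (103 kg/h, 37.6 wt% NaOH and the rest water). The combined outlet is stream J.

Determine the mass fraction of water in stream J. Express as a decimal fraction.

0.392

Total flow out = 753 + 103 = 856 kg/h.
water in = 753×0.360 + 103×0.624 = 335.35 kg/h.
water mass fraction in J = 335.35/856 = 0.392.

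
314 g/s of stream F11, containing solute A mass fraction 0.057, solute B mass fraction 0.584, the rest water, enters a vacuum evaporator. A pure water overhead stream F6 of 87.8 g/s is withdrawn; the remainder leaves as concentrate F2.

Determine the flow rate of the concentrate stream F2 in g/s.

226.2 g/s

Concentrate = 314 − 87.8 = 226.2 g/s.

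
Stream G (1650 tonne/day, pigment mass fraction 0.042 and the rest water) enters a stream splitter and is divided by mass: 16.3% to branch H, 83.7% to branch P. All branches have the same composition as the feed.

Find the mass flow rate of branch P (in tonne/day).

Branch P flow = 0.837×1650 = 1381 tonne/day.

1381 tonne/day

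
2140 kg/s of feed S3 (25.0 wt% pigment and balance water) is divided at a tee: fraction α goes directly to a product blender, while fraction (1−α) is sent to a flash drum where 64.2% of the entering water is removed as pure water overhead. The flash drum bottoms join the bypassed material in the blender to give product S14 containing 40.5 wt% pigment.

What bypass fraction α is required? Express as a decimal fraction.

All 2140×0.250 = 535 kg/s of pigment reaches S14, so S14 = 535/0.405 = 1321 kg/s and vapour = 819.01 kg/s.
The evaporator receives (1−α)·2140 of feed at 0.750 water and removes 0.642 of that water:
0.642×0.750×(1−α)×2140 = 819.01
(1−α) = 819.01/1030.4 = 0.7948;  α = 0.2052.

0.205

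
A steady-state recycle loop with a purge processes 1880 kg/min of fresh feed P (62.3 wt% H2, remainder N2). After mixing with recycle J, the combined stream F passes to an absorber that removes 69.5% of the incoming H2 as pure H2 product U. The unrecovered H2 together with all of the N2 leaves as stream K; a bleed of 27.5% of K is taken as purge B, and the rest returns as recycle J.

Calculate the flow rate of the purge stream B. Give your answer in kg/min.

834.9 kg/min

N2 enters only via P and leaves only via the purge: 1880×0.377 = 0.275×(N2 in K), and the absorber passes all N2, so N2 in F = N2 in K = 2577.3 kg/min.
H2 in F: m_A = 1880×0.623 + (1−0.275)·(1−0.695)·m_A, so m_A = 1171.2/0.7789 = 1503.8 kg/min.
K = (1−0.695)×1503.8 + 2577.3 = 3036 kg/min.
Purge B = 0.275×3036 = 834.89 kg/min.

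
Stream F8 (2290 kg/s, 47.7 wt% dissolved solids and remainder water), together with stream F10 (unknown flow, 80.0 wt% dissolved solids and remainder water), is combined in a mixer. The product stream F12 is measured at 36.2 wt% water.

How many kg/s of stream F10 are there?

2276 kg/s

Let F10 be the unknown flow. Total out = 2290 + F10.
water balance: 1197.7 + 0.200·F10 = 0.362·(2290 + F10)
(0.200 − 0.362)·F10 = 0.362×2290 − 1197.7 = -368.69
F10 = -368.69 / -0.162 = 2275.9 kg/s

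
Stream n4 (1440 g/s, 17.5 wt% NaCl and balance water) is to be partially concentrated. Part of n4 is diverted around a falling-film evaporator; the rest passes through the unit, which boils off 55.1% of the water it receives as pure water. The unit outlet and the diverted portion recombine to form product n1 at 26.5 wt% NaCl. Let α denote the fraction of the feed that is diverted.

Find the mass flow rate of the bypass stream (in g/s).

All 1440×0.175 = 252 g/s of NaCl reaches n1, so n1 = 252/0.265 = 950.94 g/s and vapour = 489.06 g/s.
The evaporator receives (1−α)·1440 of feed at 0.825 water and removes 0.551 of that water:
0.551×0.825×(1−α)×1440 = 489.06
(1−α) = 489.06/654.59 = 0.7471;  α = 0.2529.
Bypass flow = 0.2529×1440 = 364.15 g/s.

364.1 g/s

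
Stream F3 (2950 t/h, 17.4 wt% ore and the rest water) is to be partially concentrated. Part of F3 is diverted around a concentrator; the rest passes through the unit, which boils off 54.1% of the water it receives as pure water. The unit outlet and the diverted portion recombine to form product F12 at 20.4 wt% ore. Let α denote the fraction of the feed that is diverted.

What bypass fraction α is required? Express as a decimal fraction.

0.671

All 2950×0.174 = 513.3 t/h of ore reaches F12, so F12 = 513.3/0.204 = 2516.2 t/h and vapour = 433.82 t/h.
The evaporator receives (1−α)·2950 of feed at 0.826 water and removes 0.541 of that water:
0.541×0.826×(1−α)×2950 = 433.82
(1−α) = 433.82/1318.3 = 0.3291;  α = 0.6709.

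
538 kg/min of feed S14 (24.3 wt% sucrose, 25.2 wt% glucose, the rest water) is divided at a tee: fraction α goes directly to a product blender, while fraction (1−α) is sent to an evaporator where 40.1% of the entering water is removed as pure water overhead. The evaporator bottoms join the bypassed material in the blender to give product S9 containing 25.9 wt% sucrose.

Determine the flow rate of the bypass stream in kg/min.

All 538×0.243 = 130.73 kg/min of sucrose reaches S9, so S9 = 130.73/0.259 = 504.76 kg/min and vapour = 33.236 kg/min.
The evaporator receives (1−α)·538 of feed at 0.505 water and removes 0.401 of that water:
0.401×0.505×(1−α)×538 = 33.236
(1−α) = 33.236/108.95 = 0.3051;  α = 0.6949.
Bypass flow = 0.6949×538 = 373.88 kg/min.

373.9 kg/min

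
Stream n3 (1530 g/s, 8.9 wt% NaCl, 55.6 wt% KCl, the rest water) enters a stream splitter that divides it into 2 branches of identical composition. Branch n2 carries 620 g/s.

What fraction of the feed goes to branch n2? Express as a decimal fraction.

Fraction to n2 = 620/1530 = 0.4052.

0.405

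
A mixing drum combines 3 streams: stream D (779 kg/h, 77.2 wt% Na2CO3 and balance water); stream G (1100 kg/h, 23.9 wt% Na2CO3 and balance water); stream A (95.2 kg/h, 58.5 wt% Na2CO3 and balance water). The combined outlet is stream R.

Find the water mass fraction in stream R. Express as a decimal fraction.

Total flow out = 779 + 1100 + 95.2 = 1974.2 kg/h.
water in = 779×0.228 + 1100×0.761 + 95.2×0.415 = 1054.2 kg/h.
water mass fraction in R = 1054.2/1974.2 = 0.5340.

0.5340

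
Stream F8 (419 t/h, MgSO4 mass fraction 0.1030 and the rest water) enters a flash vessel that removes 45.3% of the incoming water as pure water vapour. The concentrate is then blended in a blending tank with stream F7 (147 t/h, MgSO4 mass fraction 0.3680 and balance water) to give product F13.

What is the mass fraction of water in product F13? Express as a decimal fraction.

Vapour removed = 0.453×0.897×419 = 170.26 t/h; concentrate = 248.74 t/h.
water reaching the mixer = 205.59 (from concentrate) + 147×0.632 = 298.49 t/h.
Product flow = 248.74 + 147 = 395.74 t/h; water fraction = 0.7543.

0.7543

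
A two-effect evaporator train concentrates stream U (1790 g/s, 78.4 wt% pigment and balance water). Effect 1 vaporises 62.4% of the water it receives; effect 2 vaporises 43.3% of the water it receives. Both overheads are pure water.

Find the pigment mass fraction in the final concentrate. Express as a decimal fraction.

0.945

water in feed = 1790×0.216 = 386.64 g/s.
After stage 1: water left = (1−0.624)×386.64 = 145.38; stream total = 1548.7 g/s.
After stage 2: water left = (1−0.433)×145.38 = 82.429; final concentrate = 1485.8 g/s.
pigment fraction = 1403.4/1485.8 = 0.945.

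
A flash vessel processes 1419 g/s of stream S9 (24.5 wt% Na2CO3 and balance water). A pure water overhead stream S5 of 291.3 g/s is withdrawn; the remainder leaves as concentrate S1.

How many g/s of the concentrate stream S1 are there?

1128 g/s

Concentrate = 1419 − 291.3 = 1127.7 g/s.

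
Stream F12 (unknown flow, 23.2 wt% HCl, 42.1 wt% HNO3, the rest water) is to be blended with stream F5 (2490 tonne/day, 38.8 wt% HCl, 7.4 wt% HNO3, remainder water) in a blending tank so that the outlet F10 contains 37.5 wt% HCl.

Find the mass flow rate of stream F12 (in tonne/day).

226.4 tonne/day

Let F12 be the unknown flow. Total out = 2490 + F12.
HCl balance: 966.12 + 0.232·F12 = 0.375·(2490 + F12)
(0.232 − 0.375)·F12 = 0.375×2490 − 966.12 = -32.37
F12 = -32.37 / -0.143 = 226.36 tonne/day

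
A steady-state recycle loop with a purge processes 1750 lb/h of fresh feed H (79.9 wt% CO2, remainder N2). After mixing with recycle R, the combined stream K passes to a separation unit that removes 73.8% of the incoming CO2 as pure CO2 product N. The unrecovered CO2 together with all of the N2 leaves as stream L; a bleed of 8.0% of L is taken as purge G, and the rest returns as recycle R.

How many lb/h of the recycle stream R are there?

4489 lb/h

N2 enters only via H and leaves only via the purge: 1750×0.201 = 0.080×(N2 in L), and the separation unit passes all N2, so N2 in K = N2 in L = 4396.9 lb/h.
CO2 in K: m_A = 1750×0.799 + (1−0.080)·(1−0.738)·m_A, so m_A = 1398.2/0.7590 = 1842.3 lb/h.
L = (1−0.738)×1842.3 + 4396.9 = 4879.6 lb/h.
Recycle R = (1−0.080)×4879.6 = 4489.2 lb/h.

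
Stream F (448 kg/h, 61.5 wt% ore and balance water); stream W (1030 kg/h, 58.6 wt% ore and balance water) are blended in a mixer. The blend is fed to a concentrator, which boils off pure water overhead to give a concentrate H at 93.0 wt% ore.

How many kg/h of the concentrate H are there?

945.3 kg/h

ore entering = 448×0.615 + 1030×0.586 = 879.1 kg/h.
All ore reports to H, so H = 879.1/0.930 = 945.27 kg/h.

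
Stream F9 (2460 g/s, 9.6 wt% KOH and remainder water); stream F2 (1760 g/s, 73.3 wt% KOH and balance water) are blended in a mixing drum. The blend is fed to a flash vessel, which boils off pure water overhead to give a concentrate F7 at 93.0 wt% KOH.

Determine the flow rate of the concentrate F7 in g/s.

KOH entering = 2460×0.096 + 1760×0.733 = 1526.2 g/s.
All KOH reports to F7, so F7 = 1526.2/0.930 = 1641.1 g/s.

1641 g/s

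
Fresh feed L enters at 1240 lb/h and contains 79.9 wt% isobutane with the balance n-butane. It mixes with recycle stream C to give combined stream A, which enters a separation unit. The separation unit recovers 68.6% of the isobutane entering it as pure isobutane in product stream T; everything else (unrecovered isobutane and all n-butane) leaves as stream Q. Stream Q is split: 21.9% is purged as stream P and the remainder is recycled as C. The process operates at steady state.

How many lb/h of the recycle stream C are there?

1211 lb/h

n-butane enters only via L and leaves only via the purge: 1240×0.201 = 0.219×(n-butane in Q), and the separation unit passes all n-butane, so n-butane in A = n-butane in Q = 1138.1 lb/h.
isobutane in A: m_A = 1240×0.799 + (1−0.219)·(1−0.686)·m_A, so m_A = 990.76/0.7548 = 1312.7 lb/h.
Q = (1−0.686)×1312.7 + 1138.1 = 1550.3 lb/h.
Recycle C = (1−0.219)×1550.3 = 1210.8 lb/h.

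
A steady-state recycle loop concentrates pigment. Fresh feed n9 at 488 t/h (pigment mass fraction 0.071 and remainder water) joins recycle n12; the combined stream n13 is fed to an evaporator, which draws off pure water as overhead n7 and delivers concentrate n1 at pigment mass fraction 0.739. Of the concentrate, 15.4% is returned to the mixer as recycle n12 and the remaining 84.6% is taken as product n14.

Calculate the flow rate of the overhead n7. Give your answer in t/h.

Overall pigment balance (none leaves overhead): pigment in fresh feed = pigment in product, i.e. 488×0.071 = (1−0.154)·n1·0.739.
n1 = 34.648/(0.739×0.846) = 55.42 t/h.
Recycle n12 = 0.154×55.42 = 8.5346 t/h.
Combined feed n13 = 488 + 8.5346 = 496.53 t/h.
Overhead n7 = n13 − n1 = 496.53 − 55.42 = 441.12 t/h.

441.1 t/h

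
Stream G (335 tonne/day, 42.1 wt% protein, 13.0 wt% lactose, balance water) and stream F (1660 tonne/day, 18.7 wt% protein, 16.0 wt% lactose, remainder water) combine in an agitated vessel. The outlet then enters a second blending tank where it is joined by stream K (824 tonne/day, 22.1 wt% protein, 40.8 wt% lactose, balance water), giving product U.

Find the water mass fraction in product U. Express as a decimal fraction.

0.546

Overall, product flow = 2819 tonne/day.
water in = 335×0.449 + 1660×0.653 + 824×0.371 = 1540.1 tonne/day.
water fraction in U = 0.546.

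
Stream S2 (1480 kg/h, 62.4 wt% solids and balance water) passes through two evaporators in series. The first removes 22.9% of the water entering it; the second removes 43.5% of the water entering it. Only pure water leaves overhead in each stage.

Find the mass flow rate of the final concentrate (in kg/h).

1166 kg/h

water in feed = 1480×0.376 = 556.48 kg/h.
After stage 1: water left = (1−0.229)×556.48 = 429.05; stream total = 1352.6 kg/h.
After stage 2: water left = (1−0.435)×429.05 = 242.41; final concentrate = 1165.9 kg/h.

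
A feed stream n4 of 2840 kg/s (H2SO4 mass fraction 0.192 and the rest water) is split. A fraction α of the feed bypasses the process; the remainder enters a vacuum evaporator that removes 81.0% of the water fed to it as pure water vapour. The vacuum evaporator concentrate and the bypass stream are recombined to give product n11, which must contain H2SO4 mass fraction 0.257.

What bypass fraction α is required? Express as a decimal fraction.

0.614

All 2840×0.192 = 545.28 kg/s of H2SO4 reaches n11, so n11 = 545.28/0.257 = 2121.7 kg/s and vapour = 718.29 kg/s.
The evaporator receives (1−α)·2840 of feed at 0.808 water and removes 0.810 of that water:
0.810×0.808×(1−α)×2840 = 718.29
(1−α) = 718.29/1858.7 = 0.3864;  α = 0.6136.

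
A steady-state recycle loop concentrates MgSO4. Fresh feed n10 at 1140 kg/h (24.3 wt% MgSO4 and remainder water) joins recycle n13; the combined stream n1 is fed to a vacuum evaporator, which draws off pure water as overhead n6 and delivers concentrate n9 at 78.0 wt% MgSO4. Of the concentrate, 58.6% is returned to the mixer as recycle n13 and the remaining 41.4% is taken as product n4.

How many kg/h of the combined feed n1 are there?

Overall MgSO4 balance (none leaves overhead): MgSO4 in fresh feed = MgSO4 in product, i.e. 1140×0.243 = (1−0.586)·n9·0.780.
n9 = 277.02/(0.780×0.414) = 857.86 kg/h.
Recycle n13 = 0.586×857.86 = 502.71 kg/h.
Combined feed n1 = 1140 + 502.71 = 1642.7 kg/h.

1643 kg/h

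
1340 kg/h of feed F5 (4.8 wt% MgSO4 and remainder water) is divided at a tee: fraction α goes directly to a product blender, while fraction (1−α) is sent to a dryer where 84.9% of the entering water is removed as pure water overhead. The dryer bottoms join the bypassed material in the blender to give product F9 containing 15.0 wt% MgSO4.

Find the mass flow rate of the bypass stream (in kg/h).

All 1340×0.048 = 64.32 kg/h of MgSO4 reaches F9, so F9 = 64.32/0.150 = 428.8 kg/h and vapour = 911.2 kg/h.
The evaporator receives (1−α)·1340 of feed at 0.952 water and removes 0.849 of that water:
0.849×0.952×(1−α)×1340 = 911.2
(1−α) = 911.2/1083.1 = 0.8413;  α = 0.1587.
Bypass flow = 0.1587×1340 = 212.62 kg/h.

212.6 kg/h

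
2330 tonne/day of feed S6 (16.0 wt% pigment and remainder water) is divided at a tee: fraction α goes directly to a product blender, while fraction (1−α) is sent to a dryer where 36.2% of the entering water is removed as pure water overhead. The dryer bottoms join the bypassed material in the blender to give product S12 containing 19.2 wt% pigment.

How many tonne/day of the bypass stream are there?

All 2330×0.160 = 372.8 tonne/day of pigment reaches S12, so S12 = 372.8/0.192 = 1941.7 tonne/day and vapour = 388.33 tonne/day.
The evaporator receives (1−α)·2330 of feed at 0.840 water and removes 0.362 of that water:
0.362×0.840×(1−α)×2330 = 388.33
(1−α) = 388.33/708.51 = 0.5481;  α = 0.4519.
Bypass flow = 0.4519×2330 = 1052.9 tonne/day.

1053 tonne/day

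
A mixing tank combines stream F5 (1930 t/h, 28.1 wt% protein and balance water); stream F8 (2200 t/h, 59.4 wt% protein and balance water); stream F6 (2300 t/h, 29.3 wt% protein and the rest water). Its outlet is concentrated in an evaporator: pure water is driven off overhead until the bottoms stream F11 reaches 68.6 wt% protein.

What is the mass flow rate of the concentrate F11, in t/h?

3678 t/h

protein entering = 1930×0.281 + 2200×0.594 + 2300×0.293 = 2523 t/h.
All protein reports to F11, so F11 = 2523/0.686 = 3677.9 t/h.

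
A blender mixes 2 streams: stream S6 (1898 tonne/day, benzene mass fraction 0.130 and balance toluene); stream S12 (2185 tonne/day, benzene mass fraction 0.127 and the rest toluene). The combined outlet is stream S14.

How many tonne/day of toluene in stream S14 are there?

toluene out = toluene in = 1898×0.870 + 2185×0.873 = 3558.8 tonne/day.

3559 tonne/day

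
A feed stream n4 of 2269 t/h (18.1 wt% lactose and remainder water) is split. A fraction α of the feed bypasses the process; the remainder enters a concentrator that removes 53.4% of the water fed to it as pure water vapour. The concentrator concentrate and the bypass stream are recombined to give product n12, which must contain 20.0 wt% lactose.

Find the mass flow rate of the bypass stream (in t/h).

All 2269×0.181 = 410.69 t/h of lactose reaches n12, so n12 = 410.69/0.200 = 2053.4 t/h and vapour = 215.56 t/h.
The evaporator receives (1−α)·2269 of feed at 0.819 water and removes 0.534 of that water:
0.534×0.819×(1−α)×2269 = 215.56
(1−α) = 215.56/992.34 = 0.2172;  α = 0.7828.
Bypass flow = 0.7828×2269 = 1776.1 t/h.

1776 t/h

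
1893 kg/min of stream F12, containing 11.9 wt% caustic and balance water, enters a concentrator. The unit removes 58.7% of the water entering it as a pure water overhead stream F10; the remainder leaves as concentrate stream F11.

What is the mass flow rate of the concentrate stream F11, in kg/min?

914 kg/min

water entering = 1893×0.881 = 1667.7 kg/min; overhead removed = 0.587×1667.7 = 978.96 kg/min.
Concentrate = 1893 − 978.96 = 914.04 kg/min.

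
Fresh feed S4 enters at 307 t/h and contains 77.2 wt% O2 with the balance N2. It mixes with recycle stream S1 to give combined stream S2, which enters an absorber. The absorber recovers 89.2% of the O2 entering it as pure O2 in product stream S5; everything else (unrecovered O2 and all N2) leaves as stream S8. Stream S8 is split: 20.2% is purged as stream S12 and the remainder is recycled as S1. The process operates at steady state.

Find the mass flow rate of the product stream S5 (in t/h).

O2 in S2: m_A = 307×0.772 + (1−0.202)·(1−0.892)·m_A, so m_A = 237/0.9138 = 259.36 t/h.
Product S5 = 0.892×259.36 = 231.35 t/h.

231.3 t/h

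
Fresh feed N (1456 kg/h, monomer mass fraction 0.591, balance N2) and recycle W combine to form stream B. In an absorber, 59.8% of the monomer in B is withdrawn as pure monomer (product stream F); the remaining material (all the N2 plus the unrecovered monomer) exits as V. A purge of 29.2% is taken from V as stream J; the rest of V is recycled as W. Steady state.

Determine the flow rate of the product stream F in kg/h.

719.3 kg/h

monomer in B: m_A = 1456×0.591 + (1−0.292)·(1−0.598)·m_A, so m_A = 860.5/0.7154 = 1202.8 kg/h.
Product F = 0.598×1202.8 = 719.3 kg/h.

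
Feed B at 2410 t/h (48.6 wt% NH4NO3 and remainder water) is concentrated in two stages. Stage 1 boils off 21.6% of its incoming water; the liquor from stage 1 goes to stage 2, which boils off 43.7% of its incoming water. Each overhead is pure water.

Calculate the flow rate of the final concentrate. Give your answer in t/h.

1718 t/h

water in feed = 2410×0.514 = 1238.7 t/h.
After stage 1: water left = (1−0.216)×1238.7 = 971.17; stream total = 2142.4 t/h.
After stage 2: water left = (1−0.437)×971.17 = 546.77; final concentrate = 1718 t/h.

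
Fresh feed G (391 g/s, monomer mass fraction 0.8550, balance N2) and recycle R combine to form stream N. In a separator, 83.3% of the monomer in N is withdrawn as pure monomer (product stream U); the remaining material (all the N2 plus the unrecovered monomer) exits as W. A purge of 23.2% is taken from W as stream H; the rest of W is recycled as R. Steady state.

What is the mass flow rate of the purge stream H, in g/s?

71.55 g/s

N2 enters only via G and leaves only via the purge: 391×0.145 = 0.232×(N2 in W), and the separator passes all N2, so N2 in N = N2 in W = 244.37 g/s.
monomer in N: m_A = 391×0.855 + (1−0.232)·(1−0.833)·m_A, so m_A = 334.31/0.8717 = 383.49 g/s.
W = (1−0.833)×383.49 + 244.37 = 308.42 g/s.
Purge H = 0.232×308.42 = 71.553 g/s.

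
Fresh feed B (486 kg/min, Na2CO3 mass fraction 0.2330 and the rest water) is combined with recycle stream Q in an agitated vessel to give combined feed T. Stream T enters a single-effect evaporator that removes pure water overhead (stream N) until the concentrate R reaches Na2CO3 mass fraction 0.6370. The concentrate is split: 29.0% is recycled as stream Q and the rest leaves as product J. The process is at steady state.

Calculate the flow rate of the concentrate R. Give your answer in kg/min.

250.4 kg/min

Overall Na2CO3 balance (none leaves overhead): Na2CO3 in fresh feed = Na2CO3 in product, i.e. 486×0.233 = (1−0.290)·R·0.637.
R = 113.24/(0.637×0.710) = 250.38 kg/min.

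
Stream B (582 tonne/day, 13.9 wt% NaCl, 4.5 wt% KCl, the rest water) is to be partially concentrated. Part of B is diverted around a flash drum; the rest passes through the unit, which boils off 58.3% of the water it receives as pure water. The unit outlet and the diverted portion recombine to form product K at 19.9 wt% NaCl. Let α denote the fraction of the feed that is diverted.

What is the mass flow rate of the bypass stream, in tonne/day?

213.1 tonne/day

All 582×0.139 = 80.898 tonne/day of NaCl reaches K, so K = 80.898/0.199 = 406.52 tonne/day and vapour = 175.48 tonne/day.
The evaporator receives (1−α)·582 of feed at 0.816 water and removes 0.583 of that water:
0.583×0.816×(1−α)×582 = 175.48
(1−α) = 175.48/276.87 = 0.6338;  α = 0.3662.
Bypass flow = 0.3662×582 = 213.14 tonne/day.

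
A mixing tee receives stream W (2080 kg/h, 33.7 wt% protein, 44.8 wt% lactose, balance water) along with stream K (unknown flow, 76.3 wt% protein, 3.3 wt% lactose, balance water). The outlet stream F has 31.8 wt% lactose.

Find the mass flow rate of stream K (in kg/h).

Let K be the unknown flow. Total out = 2080 + K.
lactose balance: 931.84 + 0.033·K = 0.318·(2080 + K)
(0.033 − 0.318)·K = 0.318×2080 − 931.84 = -270.4
K = -270.4 / -0.285 = 948.77 kg/h

948.8 kg/h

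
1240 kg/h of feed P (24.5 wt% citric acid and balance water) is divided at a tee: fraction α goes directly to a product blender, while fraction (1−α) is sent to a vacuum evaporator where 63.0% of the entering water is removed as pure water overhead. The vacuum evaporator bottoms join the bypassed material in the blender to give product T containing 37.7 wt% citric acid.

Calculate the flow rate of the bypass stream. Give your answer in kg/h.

327.2 kg/h

All 1240×0.245 = 303.8 kg/h of citric acid reaches T, so T = 303.8/0.377 = 805.84 kg/h and vapour = 434.16 kg/h.
The evaporator receives (1−α)·1240 of feed at 0.755 water and removes 0.630 of that water:
0.630×0.755×(1−α)×1240 = 434.16
(1−α) = 434.16/589.81 = 0.7361;  α = 0.2639.
Bypass flow = 0.2639×1240 = 327.22 kg/h.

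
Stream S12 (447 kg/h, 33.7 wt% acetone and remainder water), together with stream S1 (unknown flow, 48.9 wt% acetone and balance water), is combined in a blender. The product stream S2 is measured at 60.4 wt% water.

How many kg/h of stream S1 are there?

Let S1 be the unknown flow. Total out = 447 + S1.
water balance: 296.36 + 0.511·S1 = 0.604·(447 + S1)
(0.511 − 0.604)·S1 = 0.604×447 − 296.36 = -26.373
S1 = -26.373 / -0.093 = 283.58 kg/h

283.6 kg/h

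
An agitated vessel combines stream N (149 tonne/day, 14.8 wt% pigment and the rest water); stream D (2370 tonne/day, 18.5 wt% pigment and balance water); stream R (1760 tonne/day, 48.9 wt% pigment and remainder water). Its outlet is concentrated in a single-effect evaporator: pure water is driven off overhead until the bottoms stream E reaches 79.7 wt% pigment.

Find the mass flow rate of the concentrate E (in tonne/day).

1658 tonne/day

pigment entering = 149×0.148 + 2370×0.185 + 1760×0.489 = 1321.1 tonne/day.
All pigment reports to E, so E = 1321.1/0.797 = 1657.6 tonne/day.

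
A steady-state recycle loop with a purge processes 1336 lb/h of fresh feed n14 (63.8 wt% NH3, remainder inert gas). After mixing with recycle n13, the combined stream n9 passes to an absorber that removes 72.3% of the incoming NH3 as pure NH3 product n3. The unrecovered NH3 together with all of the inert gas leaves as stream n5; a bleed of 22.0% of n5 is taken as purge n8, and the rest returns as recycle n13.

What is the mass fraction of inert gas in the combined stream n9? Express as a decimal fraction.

inert gas enters only via n14 and leaves only via the purge: 1336×0.362 = 0.220×(inert gas in n5), and the absorber passes all inert gas, so inert gas in n9 = inert gas in n5 = 2198.3 lb/h.
NH3 in n9: m_A = 1336×0.638 + (1−0.220)·(1−0.723)·m_A, so m_A = 852.37/0.7839 = 1087.3 lb/h.
n9 = 1087.3 + 2198.3 = 3285.6 lb/h.
inert gas fraction in n9 = 2198.3/3285.6 = 0.6691.

0.6691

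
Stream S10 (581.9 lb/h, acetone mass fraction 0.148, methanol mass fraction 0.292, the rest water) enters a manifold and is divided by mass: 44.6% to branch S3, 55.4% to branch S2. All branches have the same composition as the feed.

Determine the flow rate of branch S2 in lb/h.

322.4 lb/h

Branch S2 flow = 0.554×581.9 = 322.37 lb/h.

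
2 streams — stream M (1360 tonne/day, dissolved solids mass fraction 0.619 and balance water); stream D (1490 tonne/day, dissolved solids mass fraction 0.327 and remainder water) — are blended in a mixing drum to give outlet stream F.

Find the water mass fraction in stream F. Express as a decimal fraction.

Total flow out = 1360 + 1490 = 2850 tonne/day.
water in = 1360×0.381 + 1490×0.673 = 1520.9 tonne/day.
water mass fraction in F = 1520.9/2850 = 0.534.

0.534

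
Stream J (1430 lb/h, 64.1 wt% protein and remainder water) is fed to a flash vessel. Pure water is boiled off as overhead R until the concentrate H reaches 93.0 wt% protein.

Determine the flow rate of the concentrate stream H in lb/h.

protein is conserved: 1430×0.641 = 916.63 lb/h all reports to the concentrate.
Concentrate = 916.63/(target fraction) = 985.62 lb/h.

985.6 lb/h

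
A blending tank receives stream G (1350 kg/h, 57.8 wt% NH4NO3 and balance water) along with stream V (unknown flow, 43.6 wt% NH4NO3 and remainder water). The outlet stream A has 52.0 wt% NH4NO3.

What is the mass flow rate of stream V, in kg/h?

932.1 kg/h

Let V be the unknown flow. Total out = 1350 + V.
NH4NO3 balance: 780.3 + 0.436·V = 0.520·(1350 + V)
(0.436 − 0.520)·V = 0.520×1350 − 780.3 = -78.3
V = -78.3 / -0.084 = 932.14 kg/h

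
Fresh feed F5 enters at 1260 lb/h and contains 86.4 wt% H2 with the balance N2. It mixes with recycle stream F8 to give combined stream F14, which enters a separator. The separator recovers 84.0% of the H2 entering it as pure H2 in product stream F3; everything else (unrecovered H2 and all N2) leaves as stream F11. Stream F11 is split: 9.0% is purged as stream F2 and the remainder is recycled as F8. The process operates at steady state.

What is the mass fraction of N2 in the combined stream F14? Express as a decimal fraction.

0.5991

N2 enters only via F5 and leaves only via the purge: 1260×0.136 = 0.090×(N2 in F11), and the separator passes all N2, so N2 in F14 = N2 in F11 = 1904 lb/h.
H2 in F14: m_A = 1260×0.864 + (1−0.090)·(1−0.840)·m_A, so m_A = 1088.6/0.8544 = 1274.2 lb/h.
F14 = 1274.2 + 1904 = 3178.2 lb/h.
N2 fraction in F14 = 1904/3178.2 = 0.5991.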